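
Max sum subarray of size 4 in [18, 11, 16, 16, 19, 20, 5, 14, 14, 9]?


[0:4]: 61
[1:5]: 62
[2:6]: 71
[3:7]: 60
[4:8]: 58
[5:9]: 53
[6:10]: 42

Max: 71 at [2:6]


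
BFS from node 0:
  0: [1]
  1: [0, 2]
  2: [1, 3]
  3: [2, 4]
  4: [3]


Visit 0, enqueue [1]
Visit 1, enqueue [2]
Visit 2, enqueue [3]
Visit 3, enqueue [4]
Visit 4, enqueue []

BFS order: [0, 1, 2, 3, 4]


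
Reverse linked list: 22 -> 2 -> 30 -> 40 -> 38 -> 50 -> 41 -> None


Step 1: curr=22, set curr.next=prev(None) | reversed so far: 22
Step 2: curr=2, set curr.next=prev(22) | reversed so far: 2 -> 22
Step 3: curr=30, set curr.next=prev(2) | reversed so far: 30 -> 2 -> 22
Step 4: curr=40, set curr.next=prev(30) | reversed so far: 40 -> 30 -> 2 -> 22
Step 5: curr=38, set curr.next=prev(40) | reversed so far: 38 -> 40 -> 30 -> 2 -> 22
Step 6: curr=50, set curr.next=prev(38) | reversed so far: 50 -> 38 -> 40 -> 30 -> 2 -> 22
Step 7: curr=41, set curr.next=prev(50) | reversed so far: 41 -> 50 -> 38 -> 40 -> 30 -> 2 -> 22

41 -> 50 -> 38 -> 40 -> 30 -> 2 -> 22 -> None


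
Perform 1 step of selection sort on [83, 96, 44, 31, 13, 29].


Initial: [83, 96, 44, 31, 13, 29]
Step 1: min=13 at 4
  Swap: [13, 96, 44, 31, 83, 29]

After 1 step: [13, 96, 44, 31, 83, 29]


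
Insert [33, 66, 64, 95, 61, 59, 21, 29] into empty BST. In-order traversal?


Insert 33: root
Insert 66: R from 33
Insert 64: R from 33 -> L from 66
Insert 95: R from 33 -> R from 66
Insert 61: R from 33 -> L from 66 -> L from 64
Insert 59: R from 33 -> L from 66 -> L from 64 -> L from 61
Insert 21: L from 33
Insert 29: L from 33 -> R from 21

In-order: [21, 29, 33, 59, 61, 64, 66, 95]


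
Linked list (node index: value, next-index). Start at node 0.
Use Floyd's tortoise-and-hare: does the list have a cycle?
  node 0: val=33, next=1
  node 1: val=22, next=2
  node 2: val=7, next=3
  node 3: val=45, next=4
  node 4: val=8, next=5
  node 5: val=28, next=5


Floyd's tortoise (slow, +1) and hare (fast, +2):
  init: slow=0, fast=0
  step 1: slow=1, fast=2
  step 2: slow=2, fast=4
  step 3: slow=3, fast=5
  step 4: slow=4, fast=5
  step 5: slow=5, fast=5
  slow == fast at node 5: cycle detected

Cycle: yes


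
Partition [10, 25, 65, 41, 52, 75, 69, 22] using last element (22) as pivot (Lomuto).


Pivot: 22
  10 <= 22: advance i (no swap)
Place pivot at 1: [10, 22, 65, 41, 52, 75, 69, 25]

Partitioned: [10, 22, 65, 41, 52, 75, 69, 25]


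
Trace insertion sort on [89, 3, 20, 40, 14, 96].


Initial: [89, 3, 20, 40, 14, 96]
Insert 3: [3, 89, 20, 40, 14, 96]
Insert 20: [3, 20, 89, 40, 14, 96]
Insert 40: [3, 20, 40, 89, 14, 96]
Insert 14: [3, 14, 20, 40, 89, 96]
Insert 96: [3, 14, 20, 40, 89, 96]

Sorted: [3, 14, 20, 40, 89, 96]


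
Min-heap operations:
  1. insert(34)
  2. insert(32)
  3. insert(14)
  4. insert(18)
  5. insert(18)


insert(34) -> [34]
insert(32) -> [32, 34]
insert(14) -> [14, 34, 32]
insert(18) -> [14, 18, 32, 34]
insert(18) -> [14, 18, 32, 34, 18]

Final heap: [14, 18, 32, 34, 18]


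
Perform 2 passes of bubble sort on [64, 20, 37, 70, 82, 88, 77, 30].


Initial: [64, 20, 37, 70, 82, 88, 77, 30]
Pass 1: [20, 37, 64, 70, 82, 77, 30, 88] (4 swaps)
Pass 2: [20, 37, 64, 70, 77, 30, 82, 88] (2 swaps)

After 2 passes: [20, 37, 64, 70, 77, 30, 82, 88]


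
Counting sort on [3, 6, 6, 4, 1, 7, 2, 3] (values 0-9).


Input: [3, 6, 6, 4, 1, 7, 2, 3]
Counts: [0, 1, 1, 2, 1, 0, 2, 1, 0, 0]

Sorted: [1, 2, 3, 3, 4, 6, 6, 7]


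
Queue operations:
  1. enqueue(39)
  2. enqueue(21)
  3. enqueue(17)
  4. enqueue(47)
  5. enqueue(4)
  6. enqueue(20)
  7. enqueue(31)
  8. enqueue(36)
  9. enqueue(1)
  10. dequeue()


enqueue(39) -> [39]
enqueue(21) -> [39, 21]
enqueue(17) -> [39, 21, 17]
enqueue(47) -> [39, 21, 17, 47]
enqueue(4) -> [39, 21, 17, 47, 4]
enqueue(20) -> [39, 21, 17, 47, 4, 20]
enqueue(31) -> [39, 21, 17, 47, 4, 20, 31]
enqueue(36) -> [39, 21, 17, 47, 4, 20, 31, 36]
enqueue(1) -> [39, 21, 17, 47, 4, 20, 31, 36, 1]
dequeue()->39, [21, 17, 47, 4, 20, 31, 36, 1]

Final queue: [21, 17, 47, 4, 20, 31, 36, 1]


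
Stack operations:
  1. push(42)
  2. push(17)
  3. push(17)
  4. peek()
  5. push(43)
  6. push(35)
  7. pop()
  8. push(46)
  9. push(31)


push(42) -> [42]
push(17) -> [42, 17]
push(17) -> [42, 17, 17]
peek()->17
push(43) -> [42, 17, 17, 43]
push(35) -> [42, 17, 17, 43, 35]
pop()->35, [42, 17, 17, 43]
push(46) -> [42, 17, 17, 43, 46]
push(31) -> [42, 17, 17, 43, 46, 31]

Final stack: [42, 17, 17, 43, 46, 31]


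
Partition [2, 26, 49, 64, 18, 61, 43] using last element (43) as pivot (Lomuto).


Pivot: 43
  2 <= 43: advance i (no swap)
  26 <= 43: advance i (no swap)
  18 <= 43: swap -> [2, 26, 18, 64, 49, 61, 43]
Place pivot at 3: [2, 26, 18, 43, 49, 61, 64]

Partitioned: [2, 26, 18, 43, 49, 61, 64]


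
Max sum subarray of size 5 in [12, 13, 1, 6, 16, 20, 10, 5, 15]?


[0:5]: 48
[1:6]: 56
[2:7]: 53
[3:8]: 57
[4:9]: 66

Max: 66 at [4:9]


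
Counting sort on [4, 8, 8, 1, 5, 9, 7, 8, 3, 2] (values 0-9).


Input: [4, 8, 8, 1, 5, 9, 7, 8, 3, 2]
Counts: [0, 1, 1, 1, 1, 1, 0, 1, 3, 1]

Sorted: [1, 2, 3, 4, 5, 7, 8, 8, 8, 9]


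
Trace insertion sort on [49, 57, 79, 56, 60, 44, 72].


Initial: [49, 57, 79, 56, 60, 44, 72]
Insert 57: [49, 57, 79, 56, 60, 44, 72]
Insert 79: [49, 57, 79, 56, 60, 44, 72]
Insert 56: [49, 56, 57, 79, 60, 44, 72]
Insert 60: [49, 56, 57, 60, 79, 44, 72]
Insert 44: [44, 49, 56, 57, 60, 79, 72]
Insert 72: [44, 49, 56, 57, 60, 72, 79]

Sorted: [44, 49, 56, 57, 60, 72, 79]


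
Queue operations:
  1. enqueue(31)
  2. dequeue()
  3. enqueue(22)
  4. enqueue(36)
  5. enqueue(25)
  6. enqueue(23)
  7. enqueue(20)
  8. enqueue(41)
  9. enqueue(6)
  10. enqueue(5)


enqueue(31) -> [31]
dequeue()->31, []
enqueue(22) -> [22]
enqueue(36) -> [22, 36]
enqueue(25) -> [22, 36, 25]
enqueue(23) -> [22, 36, 25, 23]
enqueue(20) -> [22, 36, 25, 23, 20]
enqueue(41) -> [22, 36, 25, 23, 20, 41]
enqueue(6) -> [22, 36, 25, 23, 20, 41, 6]
enqueue(5) -> [22, 36, 25, 23, 20, 41, 6, 5]

Final queue: [22, 36, 25, 23, 20, 41, 6, 5]


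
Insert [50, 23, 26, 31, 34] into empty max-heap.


Insert 50: [50]
Insert 23: [50, 23]
Insert 26: [50, 23, 26]
Insert 31: [50, 31, 26, 23]
Insert 34: [50, 34, 26, 23, 31]

Final heap: [50, 34, 26, 23, 31]


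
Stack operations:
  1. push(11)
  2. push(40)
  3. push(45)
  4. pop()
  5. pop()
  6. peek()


push(11) -> [11]
push(40) -> [11, 40]
push(45) -> [11, 40, 45]
pop()->45, [11, 40]
pop()->40, [11]
peek()->11

Final stack: [11]


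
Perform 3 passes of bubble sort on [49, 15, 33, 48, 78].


Initial: [49, 15, 33, 48, 78]
Pass 1: [15, 33, 48, 49, 78] (3 swaps)
Pass 2: [15, 33, 48, 49, 78] (0 swaps)
Pass 3: [15, 33, 48, 49, 78] (0 swaps)

After 3 passes: [15, 33, 48, 49, 78]


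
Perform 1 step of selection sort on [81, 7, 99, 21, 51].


Initial: [81, 7, 99, 21, 51]
Step 1: min=7 at 1
  Swap: [7, 81, 99, 21, 51]

After 1 step: [7, 81, 99, 21, 51]


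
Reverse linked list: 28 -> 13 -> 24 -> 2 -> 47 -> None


Step 1: curr=28, set curr.next=prev(None) | reversed so far: 28
Step 2: curr=13, set curr.next=prev(28) | reversed so far: 13 -> 28
Step 3: curr=24, set curr.next=prev(13) | reversed so far: 24 -> 13 -> 28
Step 4: curr=2, set curr.next=prev(24) | reversed so far: 2 -> 24 -> 13 -> 28
Step 5: curr=47, set curr.next=prev(2) | reversed so far: 47 -> 2 -> 24 -> 13 -> 28

47 -> 2 -> 24 -> 13 -> 28 -> None


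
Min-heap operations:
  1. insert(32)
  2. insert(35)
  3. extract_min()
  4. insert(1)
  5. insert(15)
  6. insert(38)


insert(32) -> [32]
insert(35) -> [32, 35]
extract_min()->32, [35]
insert(1) -> [1, 35]
insert(15) -> [1, 35, 15]
insert(38) -> [1, 35, 15, 38]

Final heap: [1, 35, 15, 38]


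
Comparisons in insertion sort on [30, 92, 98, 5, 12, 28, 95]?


Algorithm: insertion sort
Input: [30, 92, 98, 5, 12, 28, 95]
Sorted: [5, 12, 28, 30, 92, 95, 98]

15


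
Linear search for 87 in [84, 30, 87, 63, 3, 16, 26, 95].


i=0: 84!=87
i=1: 30!=87
i=2: 87==87 found!

Found at 2, 3 comps


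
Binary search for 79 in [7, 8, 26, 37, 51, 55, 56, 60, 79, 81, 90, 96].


Step 1: lo=0, hi=11, mid=5, val=55
Step 2: lo=6, hi=11, mid=8, val=79

Found at index 8


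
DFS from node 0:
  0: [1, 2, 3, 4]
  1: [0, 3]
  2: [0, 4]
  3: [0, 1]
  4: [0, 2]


Visit 0, push [4, 3, 2, 1]
Visit 1, push [3]
Visit 3, push []
Visit 2, push [4]
Visit 4, push []

DFS order: [0, 1, 3, 2, 4]


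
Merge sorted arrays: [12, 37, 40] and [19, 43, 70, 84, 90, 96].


Take 12 from A
Take 19 from B
Take 37 from A
Take 40 from A

Merged: [12, 19, 37, 40, 43, 70, 84, 90, 96]


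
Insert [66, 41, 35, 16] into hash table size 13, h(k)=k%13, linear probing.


Insert 66: h=1 -> slot 1
Insert 41: h=2 -> slot 2
Insert 35: h=9 -> slot 9
Insert 16: h=3 -> slot 3

Table: [None, 66, 41, 16, None, None, None, None, None, 35, None, None, None]


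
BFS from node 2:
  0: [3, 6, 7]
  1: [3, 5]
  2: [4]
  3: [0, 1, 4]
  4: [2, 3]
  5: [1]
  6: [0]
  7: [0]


Visit 2, enqueue [4]
Visit 4, enqueue [3]
Visit 3, enqueue [0, 1]
Visit 0, enqueue [6, 7]
Visit 1, enqueue [5]
Visit 6, enqueue []
Visit 7, enqueue []
Visit 5, enqueue []

BFS order: [2, 4, 3, 0, 1, 6, 7, 5]


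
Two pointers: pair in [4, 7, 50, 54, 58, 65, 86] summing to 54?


lo=0(4)+hi=6(86)=90
lo=0(4)+hi=5(65)=69
lo=0(4)+hi=4(58)=62
lo=0(4)+hi=3(54)=58
lo=0(4)+hi=2(50)=54

Yes: 4+50=54


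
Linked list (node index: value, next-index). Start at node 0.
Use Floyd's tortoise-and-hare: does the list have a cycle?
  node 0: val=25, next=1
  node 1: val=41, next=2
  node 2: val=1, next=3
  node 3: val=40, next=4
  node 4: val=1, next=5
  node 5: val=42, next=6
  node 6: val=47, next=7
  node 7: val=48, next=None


Floyd's tortoise (slow, +1) and hare (fast, +2):
  init: slow=0, fast=0
  step 1: slow=1, fast=2
  step 2: slow=2, fast=4
  step 3: slow=3, fast=6
  step 4: fast 6->7->None, no cycle

Cycle: no


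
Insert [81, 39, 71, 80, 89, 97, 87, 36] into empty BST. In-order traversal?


Insert 81: root
Insert 39: L from 81
Insert 71: L from 81 -> R from 39
Insert 80: L from 81 -> R from 39 -> R from 71
Insert 89: R from 81
Insert 97: R from 81 -> R from 89
Insert 87: R from 81 -> L from 89
Insert 36: L from 81 -> L from 39

In-order: [36, 39, 71, 80, 81, 87, 89, 97]


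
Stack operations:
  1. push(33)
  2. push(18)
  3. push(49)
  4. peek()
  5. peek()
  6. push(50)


push(33) -> [33]
push(18) -> [33, 18]
push(49) -> [33, 18, 49]
peek()->49
peek()->49
push(50) -> [33, 18, 49, 50]

Final stack: [33, 18, 49, 50]


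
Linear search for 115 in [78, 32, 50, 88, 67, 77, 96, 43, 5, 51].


i=0: 78!=115
i=1: 32!=115
i=2: 50!=115
i=3: 88!=115
i=4: 67!=115
i=5: 77!=115
i=6: 96!=115
i=7: 43!=115
i=8: 5!=115
i=9: 51!=115

Not found, 10 comps


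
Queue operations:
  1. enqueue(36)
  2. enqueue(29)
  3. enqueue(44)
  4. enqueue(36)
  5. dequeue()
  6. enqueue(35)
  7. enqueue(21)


enqueue(36) -> [36]
enqueue(29) -> [36, 29]
enqueue(44) -> [36, 29, 44]
enqueue(36) -> [36, 29, 44, 36]
dequeue()->36, [29, 44, 36]
enqueue(35) -> [29, 44, 36, 35]
enqueue(21) -> [29, 44, 36, 35, 21]

Final queue: [29, 44, 36, 35, 21]


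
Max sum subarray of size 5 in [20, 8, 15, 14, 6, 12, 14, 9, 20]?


[0:5]: 63
[1:6]: 55
[2:7]: 61
[3:8]: 55
[4:9]: 61

Max: 63 at [0:5]


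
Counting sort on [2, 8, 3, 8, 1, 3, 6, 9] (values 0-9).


Input: [2, 8, 3, 8, 1, 3, 6, 9]
Counts: [0, 1, 1, 2, 0, 0, 1, 0, 2, 1]

Sorted: [1, 2, 3, 3, 6, 8, 8, 9]


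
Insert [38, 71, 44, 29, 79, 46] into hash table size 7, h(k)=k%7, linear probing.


Insert 38: h=3 -> slot 3
Insert 71: h=1 -> slot 1
Insert 44: h=2 -> slot 2
Insert 29: h=1, 3 probes -> slot 4
Insert 79: h=2, 3 probes -> slot 5
Insert 46: h=4, 2 probes -> slot 6

Table: [None, 71, 44, 38, 29, 79, 46]


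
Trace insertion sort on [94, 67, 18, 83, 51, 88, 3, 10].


Initial: [94, 67, 18, 83, 51, 88, 3, 10]
Insert 67: [67, 94, 18, 83, 51, 88, 3, 10]
Insert 18: [18, 67, 94, 83, 51, 88, 3, 10]
Insert 83: [18, 67, 83, 94, 51, 88, 3, 10]
Insert 51: [18, 51, 67, 83, 94, 88, 3, 10]
Insert 88: [18, 51, 67, 83, 88, 94, 3, 10]
Insert 3: [3, 18, 51, 67, 83, 88, 94, 10]
Insert 10: [3, 10, 18, 51, 67, 83, 88, 94]

Sorted: [3, 10, 18, 51, 67, 83, 88, 94]


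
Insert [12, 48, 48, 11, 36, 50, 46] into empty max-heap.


Insert 12: [12]
Insert 48: [48, 12]
Insert 48: [48, 12, 48]
Insert 11: [48, 12, 48, 11]
Insert 36: [48, 36, 48, 11, 12]
Insert 50: [50, 36, 48, 11, 12, 48]
Insert 46: [50, 36, 48, 11, 12, 48, 46]

Final heap: [50, 36, 48, 11, 12, 48, 46]


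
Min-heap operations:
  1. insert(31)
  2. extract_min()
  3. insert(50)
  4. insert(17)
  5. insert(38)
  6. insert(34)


insert(31) -> [31]
extract_min()->31, []
insert(50) -> [50]
insert(17) -> [17, 50]
insert(38) -> [17, 50, 38]
insert(34) -> [17, 34, 38, 50]

Final heap: [17, 34, 38, 50]


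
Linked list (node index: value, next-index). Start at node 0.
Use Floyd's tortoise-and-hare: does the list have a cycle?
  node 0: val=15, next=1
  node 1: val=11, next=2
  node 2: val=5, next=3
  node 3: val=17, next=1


Floyd's tortoise (slow, +1) and hare (fast, +2):
  init: slow=0, fast=0
  step 1: slow=1, fast=2
  step 2: slow=2, fast=1
  step 3: slow=3, fast=3
  slow == fast at node 3: cycle detected

Cycle: yes


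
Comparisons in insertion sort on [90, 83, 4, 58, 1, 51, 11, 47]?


Algorithm: insertion sort
Input: [90, 83, 4, 58, 1, 51, 11, 47]
Sorted: [1, 4, 11, 47, 51, 58, 83, 90]

24


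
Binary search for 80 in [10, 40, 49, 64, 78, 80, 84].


Step 1: lo=0, hi=6, mid=3, val=64
Step 2: lo=4, hi=6, mid=5, val=80

Found at index 5


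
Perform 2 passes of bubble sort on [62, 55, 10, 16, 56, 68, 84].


Initial: [62, 55, 10, 16, 56, 68, 84]
Pass 1: [55, 10, 16, 56, 62, 68, 84] (4 swaps)
Pass 2: [10, 16, 55, 56, 62, 68, 84] (2 swaps)

After 2 passes: [10, 16, 55, 56, 62, 68, 84]


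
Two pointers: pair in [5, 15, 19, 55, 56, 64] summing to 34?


lo=0(5)+hi=5(64)=69
lo=0(5)+hi=4(56)=61
lo=0(5)+hi=3(55)=60
lo=0(5)+hi=2(19)=24
lo=1(15)+hi=2(19)=34

Yes: 15+19=34


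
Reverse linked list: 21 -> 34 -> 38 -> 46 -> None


Step 1: curr=21, set curr.next=prev(None) | reversed so far: 21
Step 2: curr=34, set curr.next=prev(21) | reversed so far: 34 -> 21
Step 3: curr=38, set curr.next=prev(34) | reversed so far: 38 -> 34 -> 21
Step 4: curr=46, set curr.next=prev(38) | reversed so far: 46 -> 38 -> 34 -> 21

46 -> 38 -> 34 -> 21 -> None


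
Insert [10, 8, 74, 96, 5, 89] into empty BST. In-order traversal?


Insert 10: root
Insert 8: L from 10
Insert 74: R from 10
Insert 96: R from 10 -> R from 74
Insert 5: L from 10 -> L from 8
Insert 89: R from 10 -> R from 74 -> L from 96

In-order: [5, 8, 10, 74, 89, 96]


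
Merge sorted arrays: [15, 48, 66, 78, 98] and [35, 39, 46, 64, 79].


Take 15 from A
Take 35 from B
Take 39 from B
Take 46 from B
Take 48 from A
Take 64 from B
Take 66 from A
Take 78 from A
Take 79 from B

Merged: [15, 35, 39, 46, 48, 64, 66, 78, 79, 98]


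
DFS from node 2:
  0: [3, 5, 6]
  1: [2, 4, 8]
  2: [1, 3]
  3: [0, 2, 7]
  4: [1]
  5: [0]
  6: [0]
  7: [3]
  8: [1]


Visit 2, push [3, 1]
Visit 1, push [8, 4]
Visit 4, push []
Visit 8, push []
Visit 3, push [7, 0]
Visit 0, push [6, 5]
Visit 5, push []
Visit 6, push []
Visit 7, push []

DFS order: [2, 1, 4, 8, 3, 0, 5, 6, 7]


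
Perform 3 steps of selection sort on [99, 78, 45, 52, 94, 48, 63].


Initial: [99, 78, 45, 52, 94, 48, 63]
Step 1: min=45 at 2
  Swap: [45, 78, 99, 52, 94, 48, 63]
Step 2: min=48 at 5
  Swap: [45, 48, 99, 52, 94, 78, 63]
Step 3: min=52 at 3
  Swap: [45, 48, 52, 99, 94, 78, 63]

After 3 steps: [45, 48, 52, 99, 94, 78, 63]


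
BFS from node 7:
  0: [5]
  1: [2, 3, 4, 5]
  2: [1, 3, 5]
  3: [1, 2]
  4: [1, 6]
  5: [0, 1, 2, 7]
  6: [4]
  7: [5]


Visit 7, enqueue [5]
Visit 5, enqueue [0, 1, 2]
Visit 0, enqueue []
Visit 1, enqueue [3, 4]
Visit 2, enqueue []
Visit 3, enqueue []
Visit 4, enqueue [6]
Visit 6, enqueue []

BFS order: [7, 5, 0, 1, 2, 3, 4, 6]


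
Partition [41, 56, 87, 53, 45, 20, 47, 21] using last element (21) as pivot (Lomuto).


Pivot: 21
  20 <= 21: swap -> [20, 56, 87, 53, 45, 41, 47, 21]
Place pivot at 1: [20, 21, 87, 53, 45, 41, 47, 56]

Partitioned: [20, 21, 87, 53, 45, 41, 47, 56]


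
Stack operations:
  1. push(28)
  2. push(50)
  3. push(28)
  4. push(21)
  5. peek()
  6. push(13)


push(28) -> [28]
push(50) -> [28, 50]
push(28) -> [28, 50, 28]
push(21) -> [28, 50, 28, 21]
peek()->21
push(13) -> [28, 50, 28, 21, 13]

Final stack: [28, 50, 28, 21, 13]


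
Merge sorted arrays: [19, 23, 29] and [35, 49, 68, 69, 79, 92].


Take 19 from A
Take 23 from A
Take 29 from A

Merged: [19, 23, 29, 35, 49, 68, 69, 79, 92]


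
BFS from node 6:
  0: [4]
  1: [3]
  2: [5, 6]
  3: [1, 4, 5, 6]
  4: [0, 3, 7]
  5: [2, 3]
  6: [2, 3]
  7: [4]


Visit 6, enqueue [2, 3]
Visit 2, enqueue [5]
Visit 3, enqueue [1, 4]
Visit 5, enqueue []
Visit 1, enqueue []
Visit 4, enqueue [0, 7]
Visit 0, enqueue []
Visit 7, enqueue []

BFS order: [6, 2, 3, 5, 1, 4, 0, 7]


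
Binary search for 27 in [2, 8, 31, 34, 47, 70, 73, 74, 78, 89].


Step 1: lo=0, hi=9, mid=4, val=47
Step 2: lo=0, hi=3, mid=1, val=8
Step 3: lo=2, hi=3, mid=2, val=31

Not found


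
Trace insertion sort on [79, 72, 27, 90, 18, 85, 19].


Initial: [79, 72, 27, 90, 18, 85, 19]
Insert 72: [72, 79, 27, 90, 18, 85, 19]
Insert 27: [27, 72, 79, 90, 18, 85, 19]
Insert 90: [27, 72, 79, 90, 18, 85, 19]
Insert 18: [18, 27, 72, 79, 90, 85, 19]
Insert 85: [18, 27, 72, 79, 85, 90, 19]
Insert 19: [18, 19, 27, 72, 79, 85, 90]

Sorted: [18, 19, 27, 72, 79, 85, 90]


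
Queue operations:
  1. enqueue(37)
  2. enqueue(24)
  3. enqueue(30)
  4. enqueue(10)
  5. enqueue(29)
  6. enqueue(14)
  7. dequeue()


enqueue(37) -> [37]
enqueue(24) -> [37, 24]
enqueue(30) -> [37, 24, 30]
enqueue(10) -> [37, 24, 30, 10]
enqueue(29) -> [37, 24, 30, 10, 29]
enqueue(14) -> [37, 24, 30, 10, 29, 14]
dequeue()->37, [24, 30, 10, 29, 14]

Final queue: [24, 30, 10, 29, 14]


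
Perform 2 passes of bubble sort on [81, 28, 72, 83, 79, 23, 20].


Initial: [81, 28, 72, 83, 79, 23, 20]
Pass 1: [28, 72, 81, 79, 23, 20, 83] (5 swaps)
Pass 2: [28, 72, 79, 23, 20, 81, 83] (3 swaps)

After 2 passes: [28, 72, 79, 23, 20, 81, 83]


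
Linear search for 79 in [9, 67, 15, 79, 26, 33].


i=0: 9!=79
i=1: 67!=79
i=2: 15!=79
i=3: 79==79 found!

Found at 3, 4 comps


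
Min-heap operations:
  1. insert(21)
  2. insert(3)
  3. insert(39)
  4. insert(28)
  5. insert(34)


insert(21) -> [21]
insert(3) -> [3, 21]
insert(39) -> [3, 21, 39]
insert(28) -> [3, 21, 39, 28]
insert(34) -> [3, 21, 39, 28, 34]

Final heap: [3, 21, 39, 28, 34]


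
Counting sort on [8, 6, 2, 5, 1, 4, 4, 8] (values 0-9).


Input: [8, 6, 2, 5, 1, 4, 4, 8]
Counts: [0, 1, 1, 0, 2, 1, 1, 0, 2, 0]

Sorted: [1, 2, 4, 4, 5, 6, 8, 8]


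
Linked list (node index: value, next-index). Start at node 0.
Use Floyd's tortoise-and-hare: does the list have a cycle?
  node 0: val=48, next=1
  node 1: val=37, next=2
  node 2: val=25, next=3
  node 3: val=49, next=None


Floyd's tortoise (slow, +1) and hare (fast, +2):
  init: slow=0, fast=0
  step 1: slow=1, fast=2
  step 2: fast 2->3->None, no cycle

Cycle: no


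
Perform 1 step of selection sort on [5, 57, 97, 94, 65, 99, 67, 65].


Initial: [5, 57, 97, 94, 65, 99, 67, 65]
Step 1: min=5 at 0
  Swap: [5, 57, 97, 94, 65, 99, 67, 65]

After 1 step: [5, 57, 97, 94, 65, 99, 67, 65]


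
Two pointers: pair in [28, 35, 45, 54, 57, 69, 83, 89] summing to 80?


lo=0(28)+hi=7(89)=117
lo=0(28)+hi=6(83)=111
lo=0(28)+hi=5(69)=97
lo=0(28)+hi=4(57)=85
lo=0(28)+hi=3(54)=82
lo=0(28)+hi=2(45)=73
lo=1(35)+hi=2(45)=80

Yes: 35+45=80


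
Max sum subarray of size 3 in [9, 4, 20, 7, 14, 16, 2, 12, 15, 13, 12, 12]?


[0:3]: 33
[1:4]: 31
[2:5]: 41
[3:6]: 37
[4:7]: 32
[5:8]: 30
[6:9]: 29
[7:10]: 40
[8:11]: 40
[9:12]: 37

Max: 41 at [2:5]


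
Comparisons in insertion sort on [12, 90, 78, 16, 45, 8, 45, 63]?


Algorithm: insertion sort
Input: [12, 90, 78, 16, 45, 8, 45, 63]
Sorted: [8, 12, 16, 45, 45, 63, 78, 90]

20


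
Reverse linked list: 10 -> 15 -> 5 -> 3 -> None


Step 1: curr=10, set curr.next=prev(None) | reversed so far: 10
Step 2: curr=15, set curr.next=prev(10) | reversed so far: 15 -> 10
Step 3: curr=5, set curr.next=prev(15) | reversed so far: 5 -> 15 -> 10
Step 4: curr=3, set curr.next=prev(5) | reversed so far: 3 -> 5 -> 15 -> 10

3 -> 5 -> 15 -> 10 -> None


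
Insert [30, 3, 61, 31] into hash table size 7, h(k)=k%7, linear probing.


Insert 30: h=2 -> slot 2
Insert 3: h=3 -> slot 3
Insert 61: h=5 -> slot 5
Insert 31: h=3, 1 probes -> slot 4

Table: [None, None, 30, 3, 31, 61, None]


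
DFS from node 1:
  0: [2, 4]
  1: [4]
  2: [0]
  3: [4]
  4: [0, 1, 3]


Visit 1, push [4]
Visit 4, push [3, 0]
Visit 0, push [2]
Visit 2, push []
Visit 3, push []

DFS order: [1, 4, 0, 2, 3]


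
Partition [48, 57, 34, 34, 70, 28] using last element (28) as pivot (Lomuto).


Pivot: 28
Place pivot at 0: [28, 57, 34, 34, 70, 48]

Partitioned: [28, 57, 34, 34, 70, 48]


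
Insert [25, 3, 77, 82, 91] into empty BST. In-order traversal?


Insert 25: root
Insert 3: L from 25
Insert 77: R from 25
Insert 82: R from 25 -> R from 77
Insert 91: R from 25 -> R from 77 -> R from 82

In-order: [3, 25, 77, 82, 91]


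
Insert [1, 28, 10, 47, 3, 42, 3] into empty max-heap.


Insert 1: [1]
Insert 28: [28, 1]
Insert 10: [28, 1, 10]
Insert 47: [47, 28, 10, 1]
Insert 3: [47, 28, 10, 1, 3]
Insert 42: [47, 28, 42, 1, 3, 10]
Insert 3: [47, 28, 42, 1, 3, 10, 3]

Final heap: [47, 28, 42, 1, 3, 10, 3]


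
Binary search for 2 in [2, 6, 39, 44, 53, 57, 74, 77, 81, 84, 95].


Step 1: lo=0, hi=10, mid=5, val=57
Step 2: lo=0, hi=4, mid=2, val=39
Step 3: lo=0, hi=1, mid=0, val=2

Found at index 0


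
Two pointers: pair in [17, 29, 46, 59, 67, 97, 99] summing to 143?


lo=0(17)+hi=6(99)=116
lo=1(29)+hi=6(99)=128
lo=2(46)+hi=6(99)=145
lo=2(46)+hi=5(97)=143

Yes: 46+97=143


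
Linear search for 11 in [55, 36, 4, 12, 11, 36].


i=0: 55!=11
i=1: 36!=11
i=2: 4!=11
i=3: 12!=11
i=4: 11==11 found!

Found at 4, 5 comps


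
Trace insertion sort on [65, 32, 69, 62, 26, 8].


Initial: [65, 32, 69, 62, 26, 8]
Insert 32: [32, 65, 69, 62, 26, 8]
Insert 69: [32, 65, 69, 62, 26, 8]
Insert 62: [32, 62, 65, 69, 26, 8]
Insert 26: [26, 32, 62, 65, 69, 8]
Insert 8: [8, 26, 32, 62, 65, 69]

Sorted: [8, 26, 32, 62, 65, 69]


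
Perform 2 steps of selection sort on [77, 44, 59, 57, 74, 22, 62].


Initial: [77, 44, 59, 57, 74, 22, 62]
Step 1: min=22 at 5
  Swap: [22, 44, 59, 57, 74, 77, 62]
Step 2: min=44 at 1
  Swap: [22, 44, 59, 57, 74, 77, 62]

After 2 steps: [22, 44, 59, 57, 74, 77, 62]


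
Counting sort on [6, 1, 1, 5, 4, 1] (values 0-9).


Input: [6, 1, 1, 5, 4, 1]
Counts: [0, 3, 0, 0, 1, 1, 1, 0, 0, 0]

Sorted: [1, 1, 1, 4, 5, 6]


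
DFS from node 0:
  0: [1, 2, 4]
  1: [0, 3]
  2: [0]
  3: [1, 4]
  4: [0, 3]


Visit 0, push [4, 2, 1]
Visit 1, push [3]
Visit 3, push [4]
Visit 4, push []
Visit 2, push []

DFS order: [0, 1, 3, 4, 2]


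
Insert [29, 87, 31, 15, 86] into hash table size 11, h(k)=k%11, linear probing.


Insert 29: h=7 -> slot 7
Insert 87: h=10 -> slot 10
Insert 31: h=9 -> slot 9
Insert 15: h=4 -> slot 4
Insert 86: h=9, 2 probes -> slot 0

Table: [86, None, None, None, 15, None, None, 29, None, 31, 87]


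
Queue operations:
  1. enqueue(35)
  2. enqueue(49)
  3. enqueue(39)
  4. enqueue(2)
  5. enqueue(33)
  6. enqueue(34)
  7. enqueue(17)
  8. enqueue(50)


enqueue(35) -> [35]
enqueue(49) -> [35, 49]
enqueue(39) -> [35, 49, 39]
enqueue(2) -> [35, 49, 39, 2]
enqueue(33) -> [35, 49, 39, 2, 33]
enqueue(34) -> [35, 49, 39, 2, 33, 34]
enqueue(17) -> [35, 49, 39, 2, 33, 34, 17]
enqueue(50) -> [35, 49, 39, 2, 33, 34, 17, 50]

Final queue: [35, 49, 39, 2, 33, 34, 17, 50]


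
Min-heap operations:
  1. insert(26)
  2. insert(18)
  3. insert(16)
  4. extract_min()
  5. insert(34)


insert(26) -> [26]
insert(18) -> [18, 26]
insert(16) -> [16, 26, 18]
extract_min()->16, [18, 26]
insert(34) -> [18, 26, 34]

Final heap: [18, 26, 34]


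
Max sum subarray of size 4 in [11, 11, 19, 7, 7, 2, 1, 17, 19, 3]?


[0:4]: 48
[1:5]: 44
[2:6]: 35
[3:7]: 17
[4:8]: 27
[5:9]: 39
[6:10]: 40

Max: 48 at [0:4]


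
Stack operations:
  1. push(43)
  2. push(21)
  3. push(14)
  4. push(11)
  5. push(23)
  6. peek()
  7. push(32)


push(43) -> [43]
push(21) -> [43, 21]
push(14) -> [43, 21, 14]
push(11) -> [43, 21, 14, 11]
push(23) -> [43, 21, 14, 11, 23]
peek()->23
push(32) -> [43, 21, 14, 11, 23, 32]

Final stack: [43, 21, 14, 11, 23, 32]


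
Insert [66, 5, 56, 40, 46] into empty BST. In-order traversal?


Insert 66: root
Insert 5: L from 66
Insert 56: L from 66 -> R from 5
Insert 40: L from 66 -> R from 5 -> L from 56
Insert 46: L from 66 -> R from 5 -> L from 56 -> R from 40

In-order: [5, 40, 46, 56, 66]


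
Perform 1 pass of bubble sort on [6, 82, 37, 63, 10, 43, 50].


Initial: [6, 82, 37, 63, 10, 43, 50]
Pass 1: [6, 37, 63, 10, 43, 50, 82] (5 swaps)

After 1 pass: [6, 37, 63, 10, 43, 50, 82]


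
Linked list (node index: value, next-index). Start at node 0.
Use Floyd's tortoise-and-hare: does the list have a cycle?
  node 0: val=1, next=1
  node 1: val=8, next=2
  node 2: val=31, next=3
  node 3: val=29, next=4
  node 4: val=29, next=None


Floyd's tortoise (slow, +1) and hare (fast, +2):
  init: slow=0, fast=0
  step 1: slow=1, fast=2
  step 2: slow=2, fast=4
  step 3: fast -> None, no cycle

Cycle: no


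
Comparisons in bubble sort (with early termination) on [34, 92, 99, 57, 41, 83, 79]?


Algorithm: bubble sort (with early termination)
Input: [34, 92, 99, 57, 41, 83, 79]
Sorted: [34, 41, 57, 79, 83, 92, 99]

18


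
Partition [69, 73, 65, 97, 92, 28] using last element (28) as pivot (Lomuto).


Pivot: 28
Place pivot at 0: [28, 73, 65, 97, 92, 69]

Partitioned: [28, 73, 65, 97, 92, 69]


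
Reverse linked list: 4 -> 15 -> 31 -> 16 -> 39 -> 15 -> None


Step 1: curr=4, set curr.next=prev(None) | reversed so far: 4
Step 2: curr=15, set curr.next=prev(4) | reversed so far: 15 -> 4
Step 3: curr=31, set curr.next=prev(15) | reversed so far: 31 -> 15 -> 4
Step 4: curr=16, set curr.next=prev(31) | reversed so far: 16 -> 31 -> 15 -> 4
Step 5: curr=39, set curr.next=prev(16) | reversed so far: 39 -> 16 -> 31 -> 15 -> 4
Step 6: curr=15, set curr.next=prev(39) | reversed so far: 15 -> 39 -> 16 -> 31 -> 15 -> 4

15 -> 39 -> 16 -> 31 -> 15 -> 4 -> None


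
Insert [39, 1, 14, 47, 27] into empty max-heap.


Insert 39: [39]
Insert 1: [39, 1]
Insert 14: [39, 1, 14]
Insert 47: [47, 39, 14, 1]
Insert 27: [47, 39, 14, 1, 27]

Final heap: [47, 39, 14, 1, 27]


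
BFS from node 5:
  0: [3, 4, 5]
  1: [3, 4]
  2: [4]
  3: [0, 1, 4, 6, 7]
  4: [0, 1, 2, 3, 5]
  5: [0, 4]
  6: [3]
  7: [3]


Visit 5, enqueue [0, 4]
Visit 0, enqueue [3]
Visit 4, enqueue [1, 2]
Visit 3, enqueue [6, 7]
Visit 1, enqueue []
Visit 2, enqueue []
Visit 6, enqueue []
Visit 7, enqueue []

BFS order: [5, 0, 4, 3, 1, 2, 6, 7]


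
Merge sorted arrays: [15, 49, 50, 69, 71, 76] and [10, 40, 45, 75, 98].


Take 10 from B
Take 15 from A
Take 40 from B
Take 45 from B
Take 49 from A
Take 50 from A
Take 69 from A
Take 71 from A
Take 75 from B
Take 76 from A

Merged: [10, 15, 40, 45, 49, 50, 69, 71, 75, 76, 98]


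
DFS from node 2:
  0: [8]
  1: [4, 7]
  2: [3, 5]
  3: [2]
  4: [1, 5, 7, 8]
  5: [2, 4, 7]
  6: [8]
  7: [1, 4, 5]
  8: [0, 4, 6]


Visit 2, push [5, 3]
Visit 3, push []
Visit 5, push [7, 4]
Visit 4, push [8, 7, 1]
Visit 1, push [7]
Visit 7, push []
Visit 8, push [6, 0]
Visit 0, push []
Visit 6, push []

DFS order: [2, 3, 5, 4, 1, 7, 8, 0, 6]


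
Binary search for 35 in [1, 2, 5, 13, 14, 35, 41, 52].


Step 1: lo=0, hi=7, mid=3, val=13
Step 2: lo=4, hi=7, mid=5, val=35

Found at index 5


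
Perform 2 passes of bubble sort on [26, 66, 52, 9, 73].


Initial: [26, 66, 52, 9, 73]
Pass 1: [26, 52, 9, 66, 73] (2 swaps)
Pass 2: [26, 9, 52, 66, 73] (1 swaps)

After 2 passes: [26, 9, 52, 66, 73]


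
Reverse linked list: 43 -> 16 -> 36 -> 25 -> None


Step 1: curr=43, set curr.next=prev(None) | reversed so far: 43
Step 2: curr=16, set curr.next=prev(43) | reversed so far: 16 -> 43
Step 3: curr=36, set curr.next=prev(16) | reversed so far: 36 -> 16 -> 43
Step 4: curr=25, set curr.next=prev(36) | reversed so far: 25 -> 36 -> 16 -> 43

25 -> 36 -> 16 -> 43 -> None


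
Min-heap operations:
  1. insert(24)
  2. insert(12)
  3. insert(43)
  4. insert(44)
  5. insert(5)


insert(24) -> [24]
insert(12) -> [12, 24]
insert(43) -> [12, 24, 43]
insert(44) -> [12, 24, 43, 44]
insert(5) -> [5, 12, 43, 44, 24]

Final heap: [5, 12, 43, 44, 24]


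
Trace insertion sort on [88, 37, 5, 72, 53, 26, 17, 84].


Initial: [88, 37, 5, 72, 53, 26, 17, 84]
Insert 37: [37, 88, 5, 72, 53, 26, 17, 84]
Insert 5: [5, 37, 88, 72, 53, 26, 17, 84]
Insert 72: [5, 37, 72, 88, 53, 26, 17, 84]
Insert 53: [5, 37, 53, 72, 88, 26, 17, 84]
Insert 26: [5, 26, 37, 53, 72, 88, 17, 84]
Insert 17: [5, 17, 26, 37, 53, 72, 88, 84]
Insert 84: [5, 17, 26, 37, 53, 72, 84, 88]

Sorted: [5, 17, 26, 37, 53, 72, 84, 88]


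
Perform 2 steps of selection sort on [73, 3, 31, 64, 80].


Initial: [73, 3, 31, 64, 80]
Step 1: min=3 at 1
  Swap: [3, 73, 31, 64, 80]
Step 2: min=31 at 2
  Swap: [3, 31, 73, 64, 80]

After 2 steps: [3, 31, 73, 64, 80]


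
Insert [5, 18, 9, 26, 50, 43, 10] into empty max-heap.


Insert 5: [5]
Insert 18: [18, 5]
Insert 9: [18, 5, 9]
Insert 26: [26, 18, 9, 5]
Insert 50: [50, 26, 9, 5, 18]
Insert 43: [50, 26, 43, 5, 18, 9]
Insert 10: [50, 26, 43, 5, 18, 9, 10]

Final heap: [50, 26, 43, 5, 18, 9, 10]


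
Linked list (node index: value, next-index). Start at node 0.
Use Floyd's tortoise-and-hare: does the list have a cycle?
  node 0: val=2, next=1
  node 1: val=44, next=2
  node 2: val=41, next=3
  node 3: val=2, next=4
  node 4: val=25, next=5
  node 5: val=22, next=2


Floyd's tortoise (slow, +1) and hare (fast, +2):
  init: slow=0, fast=0
  step 1: slow=1, fast=2
  step 2: slow=2, fast=4
  step 3: slow=3, fast=2
  step 4: slow=4, fast=4
  slow == fast at node 4: cycle detected

Cycle: yes


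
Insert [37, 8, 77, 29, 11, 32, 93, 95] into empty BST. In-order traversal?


Insert 37: root
Insert 8: L from 37
Insert 77: R from 37
Insert 29: L from 37 -> R from 8
Insert 11: L from 37 -> R from 8 -> L from 29
Insert 32: L from 37 -> R from 8 -> R from 29
Insert 93: R from 37 -> R from 77
Insert 95: R from 37 -> R from 77 -> R from 93

In-order: [8, 11, 29, 32, 37, 77, 93, 95]


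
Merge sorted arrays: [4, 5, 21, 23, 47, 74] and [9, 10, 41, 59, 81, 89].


Take 4 from A
Take 5 from A
Take 9 from B
Take 10 from B
Take 21 from A
Take 23 from A
Take 41 from B
Take 47 from A
Take 59 from B
Take 74 from A

Merged: [4, 5, 9, 10, 21, 23, 41, 47, 59, 74, 81, 89]


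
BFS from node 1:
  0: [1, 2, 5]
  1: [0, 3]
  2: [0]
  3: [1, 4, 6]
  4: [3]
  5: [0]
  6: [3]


Visit 1, enqueue [0, 3]
Visit 0, enqueue [2, 5]
Visit 3, enqueue [4, 6]
Visit 2, enqueue []
Visit 5, enqueue []
Visit 4, enqueue []
Visit 6, enqueue []

BFS order: [1, 0, 3, 2, 5, 4, 6]


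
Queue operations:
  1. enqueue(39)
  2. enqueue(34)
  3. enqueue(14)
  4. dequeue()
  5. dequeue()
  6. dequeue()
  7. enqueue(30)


enqueue(39) -> [39]
enqueue(34) -> [39, 34]
enqueue(14) -> [39, 34, 14]
dequeue()->39, [34, 14]
dequeue()->34, [14]
dequeue()->14, []
enqueue(30) -> [30]

Final queue: [30]


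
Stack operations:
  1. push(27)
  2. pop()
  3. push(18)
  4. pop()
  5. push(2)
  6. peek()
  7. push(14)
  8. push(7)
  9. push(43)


push(27) -> [27]
pop()->27, []
push(18) -> [18]
pop()->18, []
push(2) -> [2]
peek()->2
push(14) -> [2, 14]
push(7) -> [2, 14, 7]
push(43) -> [2, 14, 7, 43]

Final stack: [2, 14, 7, 43]


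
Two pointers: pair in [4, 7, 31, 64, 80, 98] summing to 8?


lo=0(4)+hi=5(98)=102
lo=0(4)+hi=4(80)=84
lo=0(4)+hi=3(64)=68
lo=0(4)+hi=2(31)=35
lo=0(4)+hi=1(7)=11

No pair found


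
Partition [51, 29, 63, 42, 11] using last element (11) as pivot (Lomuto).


Pivot: 11
Place pivot at 0: [11, 29, 63, 42, 51]

Partitioned: [11, 29, 63, 42, 51]


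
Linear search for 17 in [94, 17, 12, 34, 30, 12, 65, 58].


i=0: 94!=17
i=1: 17==17 found!

Found at 1, 2 comps


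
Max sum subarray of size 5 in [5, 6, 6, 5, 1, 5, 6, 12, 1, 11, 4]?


[0:5]: 23
[1:6]: 23
[2:7]: 23
[3:8]: 29
[4:9]: 25
[5:10]: 35
[6:11]: 34

Max: 35 at [5:10]


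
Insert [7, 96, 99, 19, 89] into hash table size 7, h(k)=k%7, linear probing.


Insert 7: h=0 -> slot 0
Insert 96: h=5 -> slot 5
Insert 99: h=1 -> slot 1
Insert 19: h=5, 1 probes -> slot 6
Insert 89: h=5, 4 probes -> slot 2

Table: [7, 99, 89, None, None, 96, 19]


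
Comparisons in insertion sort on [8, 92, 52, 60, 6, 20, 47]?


Algorithm: insertion sort
Input: [8, 92, 52, 60, 6, 20, 47]
Sorted: [6, 8, 20, 47, 52, 60, 92]

17


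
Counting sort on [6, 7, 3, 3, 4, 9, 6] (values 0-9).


Input: [6, 7, 3, 3, 4, 9, 6]
Counts: [0, 0, 0, 2, 1, 0, 2, 1, 0, 1]

Sorted: [3, 3, 4, 6, 6, 7, 9]


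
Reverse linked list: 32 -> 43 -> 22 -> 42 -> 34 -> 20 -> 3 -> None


Step 1: curr=32, set curr.next=prev(None) | reversed so far: 32
Step 2: curr=43, set curr.next=prev(32) | reversed so far: 43 -> 32
Step 3: curr=22, set curr.next=prev(43) | reversed so far: 22 -> 43 -> 32
Step 4: curr=42, set curr.next=prev(22) | reversed so far: 42 -> 22 -> 43 -> 32
Step 5: curr=34, set curr.next=prev(42) | reversed so far: 34 -> 42 -> 22 -> 43 -> 32
Step 6: curr=20, set curr.next=prev(34) | reversed so far: 20 -> 34 -> 42 -> 22 -> 43 -> 32
Step 7: curr=3, set curr.next=prev(20) | reversed so far: 3 -> 20 -> 34 -> 42 -> 22 -> 43 -> 32

3 -> 20 -> 34 -> 42 -> 22 -> 43 -> 32 -> None


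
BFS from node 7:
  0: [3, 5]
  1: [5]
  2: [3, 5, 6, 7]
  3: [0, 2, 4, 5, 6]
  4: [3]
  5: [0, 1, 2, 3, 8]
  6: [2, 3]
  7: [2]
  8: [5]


Visit 7, enqueue [2]
Visit 2, enqueue [3, 5, 6]
Visit 3, enqueue [0, 4]
Visit 5, enqueue [1, 8]
Visit 6, enqueue []
Visit 0, enqueue []
Visit 4, enqueue []
Visit 1, enqueue []
Visit 8, enqueue []

BFS order: [7, 2, 3, 5, 6, 0, 4, 1, 8]


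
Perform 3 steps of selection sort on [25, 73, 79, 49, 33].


Initial: [25, 73, 79, 49, 33]
Step 1: min=25 at 0
  Swap: [25, 73, 79, 49, 33]
Step 2: min=33 at 4
  Swap: [25, 33, 79, 49, 73]
Step 3: min=49 at 3
  Swap: [25, 33, 49, 79, 73]

After 3 steps: [25, 33, 49, 79, 73]


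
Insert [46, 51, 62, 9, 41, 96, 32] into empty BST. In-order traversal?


Insert 46: root
Insert 51: R from 46
Insert 62: R from 46 -> R from 51
Insert 9: L from 46
Insert 41: L from 46 -> R from 9
Insert 96: R from 46 -> R from 51 -> R from 62
Insert 32: L from 46 -> R from 9 -> L from 41

In-order: [9, 32, 41, 46, 51, 62, 96]


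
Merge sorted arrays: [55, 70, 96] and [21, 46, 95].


Take 21 from B
Take 46 from B
Take 55 from A
Take 70 from A
Take 95 from B

Merged: [21, 46, 55, 70, 95, 96]


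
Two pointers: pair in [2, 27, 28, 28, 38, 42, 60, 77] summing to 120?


lo=0(2)+hi=7(77)=79
lo=1(27)+hi=7(77)=104
lo=2(28)+hi=7(77)=105
lo=3(28)+hi=7(77)=105
lo=4(38)+hi=7(77)=115
lo=5(42)+hi=7(77)=119
lo=6(60)+hi=7(77)=137

No pair found


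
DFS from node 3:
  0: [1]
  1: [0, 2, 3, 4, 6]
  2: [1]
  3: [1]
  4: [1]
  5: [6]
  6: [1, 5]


Visit 3, push [1]
Visit 1, push [6, 4, 2, 0]
Visit 0, push []
Visit 2, push []
Visit 4, push []
Visit 6, push [5]
Visit 5, push []

DFS order: [3, 1, 0, 2, 4, 6, 5]


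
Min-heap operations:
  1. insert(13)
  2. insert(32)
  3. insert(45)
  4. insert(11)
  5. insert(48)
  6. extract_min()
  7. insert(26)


insert(13) -> [13]
insert(32) -> [13, 32]
insert(45) -> [13, 32, 45]
insert(11) -> [11, 13, 45, 32]
insert(48) -> [11, 13, 45, 32, 48]
extract_min()->11, [13, 32, 45, 48]
insert(26) -> [13, 26, 45, 48, 32]

Final heap: [13, 26, 45, 48, 32]


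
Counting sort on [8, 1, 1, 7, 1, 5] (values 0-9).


Input: [8, 1, 1, 7, 1, 5]
Counts: [0, 3, 0, 0, 0, 1, 0, 1, 1, 0]

Sorted: [1, 1, 1, 5, 7, 8]


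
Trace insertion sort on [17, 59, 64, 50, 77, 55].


Initial: [17, 59, 64, 50, 77, 55]
Insert 59: [17, 59, 64, 50, 77, 55]
Insert 64: [17, 59, 64, 50, 77, 55]
Insert 50: [17, 50, 59, 64, 77, 55]
Insert 77: [17, 50, 59, 64, 77, 55]
Insert 55: [17, 50, 55, 59, 64, 77]

Sorted: [17, 50, 55, 59, 64, 77]


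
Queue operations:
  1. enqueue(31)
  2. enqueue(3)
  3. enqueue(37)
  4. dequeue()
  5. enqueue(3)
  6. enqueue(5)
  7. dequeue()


enqueue(31) -> [31]
enqueue(3) -> [31, 3]
enqueue(37) -> [31, 3, 37]
dequeue()->31, [3, 37]
enqueue(3) -> [3, 37, 3]
enqueue(5) -> [3, 37, 3, 5]
dequeue()->3, [37, 3, 5]

Final queue: [37, 3, 5]


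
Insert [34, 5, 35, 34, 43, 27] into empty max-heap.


Insert 34: [34]
Insert 5: [34, 5]
Insert 35: [35, 5, 34]
Insert 34: [35, 34, 34, 5]
Insert 43: [43, 35, 34, 5, 34]
Insert 27: [43, 35, 34, 5, 34, 27]

Final heap: [43, 35, 34, 5, 34, 27]


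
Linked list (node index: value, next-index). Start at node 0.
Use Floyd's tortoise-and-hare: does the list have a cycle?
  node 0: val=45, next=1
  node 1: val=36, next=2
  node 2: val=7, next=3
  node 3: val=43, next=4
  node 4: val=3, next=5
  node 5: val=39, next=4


Floyd's tortoise (slow, +1) and hare (fast, +2):
  init: slow=0, fast=0
  step 1: slow=1, fast=2
  step 2: slow=2, fast=4
  step 3: slow=3, fast=4
  step 4: slow=4, fast=4
  slow == fast at node 4: cycle detected

Cycle: yes


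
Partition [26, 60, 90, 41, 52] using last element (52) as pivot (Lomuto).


Pivot: 52
  26 <= 52: advance i (no swap)
  41 <= 52: swap -> [26, 41, 90, 60, 52]
Place pivot at 2: [26, 41, 52, 60, 90]

Partitioned: [26, 41, 52, 60, 90]


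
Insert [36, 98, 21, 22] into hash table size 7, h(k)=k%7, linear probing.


Insert 36: h=1 -> slot 1
Insert 98: h=0 -> slot 0
Insert 21: h=0, 2 probes -> slot 2
Insert 22: h=1, 2 probes -> slot 3

Table: [98, 36, 21, 22, None, None, None]


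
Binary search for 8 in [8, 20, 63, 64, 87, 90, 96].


Step 1: lo=0, hi=6, mid=3, val=64
Step 2: lo=0, hi=2, mid=1, val=20
Step 3: lo=0, hi=0, mid=0, val=8

Found at index 0


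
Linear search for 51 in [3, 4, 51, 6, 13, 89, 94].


i=0: 3!=51
i=1: 4!=51
i=2: 51==51 found!

Found at 2, 3 comps


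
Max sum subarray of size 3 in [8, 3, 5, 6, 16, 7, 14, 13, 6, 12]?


[0:3]: 16
[1:4]: 14
[2:5]: 27
[3:6]: 29
[4:7]: 37
[5:8]: 34
[6:9]: 33
[7:10]: 31

Max: 37 at [4:7]


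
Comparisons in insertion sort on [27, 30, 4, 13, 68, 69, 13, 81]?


Algorithm: insertion sort
Input: [27, 30, 4, 13, 68, 69, 13, 81]
Sorted: [4, 13, 13, 27, 30, 68, 69, 81]

14


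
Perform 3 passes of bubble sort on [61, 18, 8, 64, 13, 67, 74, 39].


Initial: [61, 18, 8, 64, 13, 67, 74, 39]
Pass 1: [18, 8, 61, 13, 64, 67, 39, 74] (4 swaps)
Pass 2: [8, 18, 13, 61, 64, 39, 67, 74] (3 swaps)
Pass 3: [8, 13, 18, 61, 39, 64, 67, 74] (2 swaps)

After 3 passes: [8, 13, 18, 61, 39, 64, 67, 74]


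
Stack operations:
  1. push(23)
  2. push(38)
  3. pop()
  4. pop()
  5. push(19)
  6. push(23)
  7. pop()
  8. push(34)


push(23) -> [23]
push(38) -> [23, 38]
pop()->38, [23]
pop()->23, []
push(19) -> [19]
push(23) -> [19, 23]
pop()->23, [19]
push(34) -> [19, 34]

Final stack: [19, 34]


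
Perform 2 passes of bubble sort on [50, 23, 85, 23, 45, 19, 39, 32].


Initial: [50, 23, 85, 23, 45, 19, 39, 32]
Pass 1: [23, 50, 23, 45, 19, 39, 32, 85] (6 swaps)
Pass 2: [23, 23, 45, 19, 39, 32, 50, 85] (5 swaps)

After 2 passes: [23, 23, 45, 19, 39, 32, 50, 85]


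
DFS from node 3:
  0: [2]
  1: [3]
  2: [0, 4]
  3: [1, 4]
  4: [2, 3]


Visit 3, push [4, 1]
Visit 1, push []
Visit 4, push [2]
Visit 2, push [0]
Visit 0, push []

DFS order: [3, 1, 4, 2, 0]


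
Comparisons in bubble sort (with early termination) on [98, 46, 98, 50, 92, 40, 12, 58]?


Algorithm: bubble sort (with early termination)
Input: [98, 46, 98, 50, 92, 40, 12, 58]
Sorted: [12, 40, 46, 50, 58, 92, 98, 98]

28
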